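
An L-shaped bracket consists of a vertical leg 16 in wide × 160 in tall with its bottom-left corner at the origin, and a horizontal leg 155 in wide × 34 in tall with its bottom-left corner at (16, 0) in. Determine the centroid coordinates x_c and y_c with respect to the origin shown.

x_c = 65.55 in, y_c = 37.60 in

Part | A | x̄ᵢ | ȳᵢ | A·x̄ᵢ | A·ȳᵢ
vertical leg | 2560.00 | 8.00 | 80.00 | 20480.00 | 204800.00
horizontal leg | 5270.00 | 93.50 | 17.00 | 492745.00 | 89590.00
Σ | 7830.00 |  |  | 513225.00 | 294390.00
x_c = 513225.00 / 7830.00 = 65.55 in
y_c = 294390.00 / 7830.00 = 37.60 in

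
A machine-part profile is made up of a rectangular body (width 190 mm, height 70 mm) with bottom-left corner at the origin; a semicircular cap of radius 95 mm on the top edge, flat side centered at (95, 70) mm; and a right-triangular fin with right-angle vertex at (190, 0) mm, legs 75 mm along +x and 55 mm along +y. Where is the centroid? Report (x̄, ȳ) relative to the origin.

Part | A | x̄ᵢ | ȳᵢ | A·x̄ᵢ | A·ȳᵢ
rectangular body | 13300.00 | 95.00 | 35.00 | 1263500.00 | 465500.00
semicircular top | 14176.44 | 95.00 | 110.32 | 1346761.50 | 1563933.91
triangular fin | 2062.50 | 215.00 | 18.33 | 443437.50 | 37812.50
Σ | 29538.94 |  |  | 3053699.00 | 2067246.41
x̄ = 3053699.00 / 29538.94 = 103.38 mm
ȳ = 2067246.41 / 29538.94 = 69.98 mm

x̄ = 103.38 mm, ȳ = 69.98 mm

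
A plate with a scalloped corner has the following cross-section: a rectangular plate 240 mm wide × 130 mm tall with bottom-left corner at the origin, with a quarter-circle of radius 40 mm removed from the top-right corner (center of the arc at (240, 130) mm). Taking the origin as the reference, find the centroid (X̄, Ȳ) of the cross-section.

X̄ = 115.68 mm, Ȳ = 62.98 mm

plate: A = 240 × 130 = 31200.00, centroid at (120.00, 65.00).
removed quarter-circle: A = −¼π·40² = -1256.64, centroid at (223.02, 113.02).
ΣA = 29943.36 mm²
ΣAX̄ = (31200.00)(120.00) + (-1256.64)(223.02) = 3463740.44 mm³
ΣAȲ = (31200.00)(65.00) + (-1256.64)(113.02) = 1885970.52 mm³
X̄ = 3463740.44 / 29943.36 = 115.68 mm
Ȳ = 1885970.52 / 29943.36 = 62.98 mm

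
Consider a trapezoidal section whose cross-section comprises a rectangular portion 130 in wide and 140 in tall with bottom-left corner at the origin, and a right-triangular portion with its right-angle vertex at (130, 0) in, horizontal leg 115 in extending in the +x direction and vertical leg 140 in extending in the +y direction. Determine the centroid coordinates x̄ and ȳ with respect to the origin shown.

Part | A | x̄ᵢ | ȳᵢ | A·x̄ᵢ | A·ȳᵢ
rectangular portion | 18200.00 | 65.00 | 70.00 | 1183000.00 | 1274000.00
triangular portion | 8050.00 | 168.33 | 46.67 | 1355083.33 | 375666.67
Σ | 26250.00 |  |  | 2538083.33 | 1649666.67
x̄ = 2538083.33 / 26250.00 = 96.69 in
ȳ = 1649666.67 / 26250.00 = 62.84 in

x̄ = 96.69 in, ȳ = 62.84 in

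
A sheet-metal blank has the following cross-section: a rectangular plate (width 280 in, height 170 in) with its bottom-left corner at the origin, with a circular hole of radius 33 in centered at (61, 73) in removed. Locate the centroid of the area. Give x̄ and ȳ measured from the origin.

plate: A = 280 × 170 = 47600.00, centroid at (140.00, 85.00).
hole: A = −π·33² = -3421.19, centroid at (61.00, 73.00).
ΣA = 44178.81 in²
ΣAx̄ = (47600.00)(140.00) + (-3421.19)(61.00) = 6455307.14 in³
ΣAȳ = (47600.00)(85.00) + (-3421.19)(73.00) = 3796252.81 in³
x̄ = 6455307.14 / 44178.81 = 146.12 in
ȳ = 3796252.81 / 44178.81 = 85.93 in

x̄ = 146.12 in, ȳ = 85.93 in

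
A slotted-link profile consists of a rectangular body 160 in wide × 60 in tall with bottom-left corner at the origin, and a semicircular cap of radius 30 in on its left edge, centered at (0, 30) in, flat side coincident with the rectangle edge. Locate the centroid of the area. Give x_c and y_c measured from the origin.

rectangular body: A = 160 × 60 = 9600.00, centroid at (80.00, 30.00).
semicircular end: A = ½π·30² = 1413.72, centroid at (-12.73, 30.00).
ΣA = 11013.72 in², ΣAx_c = 750000.00 in³, ΣAy_c = 330411.50 in³.
x_c = 750000.00/11013.72 = 68.10 in; y_c = 330411.50/11013.72 = 30.00 in.

x_c = 68.10 in, y_c = 30.00 in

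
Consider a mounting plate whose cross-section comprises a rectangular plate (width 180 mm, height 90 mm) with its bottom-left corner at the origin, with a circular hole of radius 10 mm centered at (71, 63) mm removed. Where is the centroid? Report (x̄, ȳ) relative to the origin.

x̄ = 90.38 mm, ȳ = 44.64 mm

plate: A = 180 × 90 = 16200.00, centroid at (90.00, 45.00).
hole: A = −π·10² = -314.16, centroid at (71.00, 63.00).
ΣA = 15885.84 mm²
ΣAx̄ = (16200.00)(90.00) + (-314.16)(71.00) = 1435694.69 mm³
ΣAȳ = (16200.00)(45.00) + (-314.16)(63.00) = 709207.97 mm³
x̄ = 1435694.69 / 15885.84 = 90.38 mm
ȳ = 709207.97 / 15885.84 = 44.64 mm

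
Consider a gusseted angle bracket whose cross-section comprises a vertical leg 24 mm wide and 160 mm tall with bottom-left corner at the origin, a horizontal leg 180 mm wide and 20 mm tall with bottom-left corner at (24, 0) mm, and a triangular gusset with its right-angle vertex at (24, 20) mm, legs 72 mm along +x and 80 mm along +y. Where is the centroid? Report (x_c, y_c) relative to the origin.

x_c = 57.63 mm, y_c = 46.28 mm

Part | A | x̄ᵢ | ȳᵢ | A·x̄ᵢ | A·ȳᵢ
vertical leg | 3840.00 | 12.00 | 80.00 | 46080.00 | 307200.00
horizontal leg | 3600.00 | 114.00 | 10.00 | 410400.00 | 36000.00
gusset | 2880.00 | 48.00 | 46.67 | 138240.00 | 134400.00
Σ | 10320.00 |  |  | 594720.00 | 477600.00
x_c = 594720.00 / 10320.00 = 57.63 mm
y_c = 477600.00 / 10320.00 = 46.28 mm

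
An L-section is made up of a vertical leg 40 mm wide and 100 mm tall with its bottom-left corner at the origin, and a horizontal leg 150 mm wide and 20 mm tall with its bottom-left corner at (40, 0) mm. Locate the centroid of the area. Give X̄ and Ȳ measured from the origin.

vertical leg: A = 40 × 100 = 4000.00, centroid at (20.00, 50.00).
horizontal leg: A = 150 × 20 = 3000.00, centroid at (115.00, 10.00).
ΣA = 7000.00 mm², ΣAX̄ = 425000.00 mm³, ΣAȲ = 230000.00 mm³.
X̄ = 425000.00/7000.00 = 60.71 mm; Ȳ = 230000.00/7000.00 = 32.86 mm.

X̄ = 60.71 mm, Ȳ = 32.86 mm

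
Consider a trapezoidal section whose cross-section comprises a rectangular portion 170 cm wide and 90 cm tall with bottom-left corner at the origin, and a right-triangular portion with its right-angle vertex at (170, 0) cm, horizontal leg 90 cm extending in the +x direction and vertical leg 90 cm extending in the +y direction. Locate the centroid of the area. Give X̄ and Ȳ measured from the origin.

rectangular portion: A = 170 × 90 = 15300.00, centroid at (85.00, 45.00).
triangular portion: A = ½·90·90 = 4050.00, centroid at (200.00, 30.00).
ΣA = 19350.00 cm², ΣAX̄ = 2110500.00 cm³, ΣAȲ = 810000.00 cm³.
X̄ = 2110500.00/19350.00 = 109.07 cm; Ȳ = 810000.00/19350.00 = 41.86 cm.

X̄ = 109.07 cm, Ȳ = 41.86 cm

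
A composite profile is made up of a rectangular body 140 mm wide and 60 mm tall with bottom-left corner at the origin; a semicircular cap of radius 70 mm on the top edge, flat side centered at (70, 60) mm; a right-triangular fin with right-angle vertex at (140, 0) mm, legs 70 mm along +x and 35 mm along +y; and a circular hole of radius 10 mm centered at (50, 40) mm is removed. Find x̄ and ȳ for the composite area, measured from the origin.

x̄ = 77.09 mm, ȳ = 55.52 mm

Part | A | x̄ᵢ | ȳᵢ | A·x̄ᵢ | A·ȳᵢ
rectangular body | 8400.00 | 70.00 | 30.00 | 588000.00 | 252000.00
semicircular top | 7696.90 | 70.00 | 89.71 | 538783.14 | 690480.79
triangular fin | 1225.00 | 163.33 | 11.67 | 200083.33 | 14291.67
hole | -314.16 | 50.00 | 40.00 | -15707.96 | -12566.37
Σ | 17007.74 |  |  | 1311158.51 | 944206.08
x̄ = 1311158.51 / 17007.74 = 77.09 mm
ȳ = 944206.08 / 17007.74 = 55.52 mm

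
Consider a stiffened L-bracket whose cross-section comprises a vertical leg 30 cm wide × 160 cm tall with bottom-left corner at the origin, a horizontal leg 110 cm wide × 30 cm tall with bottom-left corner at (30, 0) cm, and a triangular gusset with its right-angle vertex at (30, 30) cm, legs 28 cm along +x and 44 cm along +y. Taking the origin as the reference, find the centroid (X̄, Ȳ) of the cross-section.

Part | A | x̄ᵢ | ȳᵢ | A·x̄ᵢ | A·ȳᵢ
vertical leg | 4800.00 | 15.00 | 80.00 | 72000.00 | 384000.00
horizontal leg | 3300.00 | 85.00 | 15.00 | 280500.00 | 49500.00
gusset | 616.00 | 39.33 | 44.67 | 24229.33 | 27514.67
Σ | 8716.00 |  |  | 376729.33 | 461014.67
X̄ = 376729.33 / 8716.00 = 43.22 cm
Ȳ = 461014.67 / 8716.00 = 52.89 cm

X̄ = 43.22 cm, Ȳ = 52.89 cm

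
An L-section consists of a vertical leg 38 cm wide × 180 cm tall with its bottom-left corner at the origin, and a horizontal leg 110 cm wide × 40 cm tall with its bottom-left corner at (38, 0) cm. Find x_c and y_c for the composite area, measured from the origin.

vertical leg: A = 38 × 180 = 6840.00, centroid at (19.00, 90.00).
horizontal leg: A = 110 × 40 = 4400.00, centroid at (93.00, 20.00).
ΣA = 11240.00 cm²
ΣAx_c = (6840.00)(19.00) + (4400.00)(93.00) = 539160.00 cm³
ΣAy_c = (6840.00)(90.00) + (4400.00)(20.00) = 703600.00 cm³
x_c = 539160.00 / 11240.00 = 47.97 cm
y_c = 703600.00 / 11240.00 = 62.60 cm

x_c = 47.97 cm, y_c = 62.60 cm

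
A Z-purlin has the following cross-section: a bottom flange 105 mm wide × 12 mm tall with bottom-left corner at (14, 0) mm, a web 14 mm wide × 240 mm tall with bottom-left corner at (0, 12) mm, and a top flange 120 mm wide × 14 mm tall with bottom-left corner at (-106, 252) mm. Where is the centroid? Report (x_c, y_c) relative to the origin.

x_c = 4.77 mm, y_c = 140.67 mm

bottom flange: A = 105 × 12 = 1260.00, centroid at (66.50, 6.00).
web: A = 14 × 240 = 3360.00, centroid at (7.00, 132.00).
top flange: A = 120 × 14 = 1680.00, centroid at (-46.00, 259.00).
ΣA = 6300.00 mm², ΣAx_c = 30030.00 mm³, ΣAy_c = 886200.00 mm³.
x_c = 30030.00/6300.00 = 4.77 mm; y_c = 886200.00/6300.00 = 140.67 mm.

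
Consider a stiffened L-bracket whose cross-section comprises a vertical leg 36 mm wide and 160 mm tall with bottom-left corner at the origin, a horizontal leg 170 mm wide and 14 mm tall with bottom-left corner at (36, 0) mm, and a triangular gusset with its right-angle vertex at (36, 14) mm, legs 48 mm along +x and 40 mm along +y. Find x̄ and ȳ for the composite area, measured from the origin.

vertical leg: A = 36 × 160 = 5760.00, centroid at (18.00, 80.00).
horizontal leg: A = 170 × 14 = 2380.00, centroid at (121.00, 7.00).
gusset: A = ½·48·40 = 960.00, centroid at (52.00, 27.33).
ΣA = 9100.00 mm², ΣAx̄ = 441580.00 mm³, ΣAȳ = 503700.00 mm³.
x̄ = 441580.00/9100.00 = 48.53 mm; ȳ = 503700.00/9100.00 = 55.35 mm.

x̄ = 48.53 mm, ȳ = 55.35 mm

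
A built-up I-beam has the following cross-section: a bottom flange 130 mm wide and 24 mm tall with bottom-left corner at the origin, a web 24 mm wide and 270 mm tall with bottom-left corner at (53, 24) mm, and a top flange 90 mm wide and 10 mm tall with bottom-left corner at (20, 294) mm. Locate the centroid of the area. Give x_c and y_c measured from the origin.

Part | A | x̄ᵢ | ȳᵢ | A·x̄ᵢ | A·ȳᵢ
bottom flange | 3120.00 | 65.00 | 12.00 | 202800.00 | 37440.00
web | 6480.00 | 65.00 | 159.00 | 421200.00 | 1030320.00
top flange | 900.00 | 65.00 | 299.00 | 58500.00 | 269100.00
Σ | 10500.00 |  |  | 682500.00 | 1336860.00
x_c = 682500.00 / 10500.00 = 65.00 mm
y_c = 1336860.00 / 10500.00 = 127.32 mm

x_c = 65.00 mm, y_c = 127.32 mm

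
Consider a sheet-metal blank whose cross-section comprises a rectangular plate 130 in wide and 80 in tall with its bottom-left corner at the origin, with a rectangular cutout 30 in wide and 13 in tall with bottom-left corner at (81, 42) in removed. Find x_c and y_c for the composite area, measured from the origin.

x_c = 63.79 in, y_c = 39.67 in

plate: A = 130 × 80 = 10400.00, centroid at (65.00, 40.00).
hole: A = −(30 × 13) = -390.00, centroid at (96.00, 48.50).
ΣA = 10010.00 in²
ΣAx_c = (10400.00)(65.00) + (-390.00)(96.00) = 638560.00 in³
ΣAy_c = (10400.00)(40.00) + (-390.00)(48.50) = 397085.00 in³
x_c = 638560.00 / 10010.00 = 63.79 in
y_c = 397085.00 / 10010.00 = 39.67 in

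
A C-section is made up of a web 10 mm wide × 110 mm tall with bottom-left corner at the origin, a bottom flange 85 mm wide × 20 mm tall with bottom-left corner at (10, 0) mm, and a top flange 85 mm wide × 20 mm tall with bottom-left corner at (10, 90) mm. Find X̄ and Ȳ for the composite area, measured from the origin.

web: A = 10 × 110 = 1100.00, centroid at (5.00, 55.00).
bottom flange: A = 85 × 20 = 1700.00, centroid at (52.50, 10.00).
top flange: A = 85 × 20 = 1700.00, centroid at (52.50, 100.00).
ΣA = 4500.00 mm²
ΣAX̄ = (1100.00)(5.00) + (1700.00)(52.50) + (1700.00)(52.50) = 184000.00 mm³
ΣAȲ = (1100.00)(55.00) + (1700.00)(10.00) + (1700.00)(100.00) = 247500.00 mm³
X̄ = 184000.00 / 4500.00 = 40.89 mm
Ȳ = 247500.00 / 4500.00 = 55.00 mm

X̄ = 40.89 mm, Ȳ = 55.00 mm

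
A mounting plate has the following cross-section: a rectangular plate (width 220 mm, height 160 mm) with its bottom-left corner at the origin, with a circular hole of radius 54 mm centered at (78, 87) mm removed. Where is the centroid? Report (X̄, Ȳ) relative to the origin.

Part | A | x̄ᵢ | ȳᵢ | A·x̄ᵢ | A·ȳᵢ
plate | 35200.00 | 110.00 | 80.00 | 3872000.00 | 2816000.00
hole | -9160.88 | 78.00 | 87.00 | -714548.97 | -796996.92
Σ | 26039.12 |  |  | 3157451.03 | 2019003.08
X̄ = 3157451.03 / 26039.12 = 121.26 mm
Ȳ = 2019003.08 / 26039.12 = 77.54 mm

X̄ = 121.26 mm, Ȳ = 77.54 mm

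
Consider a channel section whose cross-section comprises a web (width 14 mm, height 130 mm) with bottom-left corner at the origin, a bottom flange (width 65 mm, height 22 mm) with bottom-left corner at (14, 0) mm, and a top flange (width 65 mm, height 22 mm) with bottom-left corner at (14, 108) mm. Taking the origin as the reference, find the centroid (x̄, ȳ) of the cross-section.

web: A = 14 × 130 = 1820.00, centroid at (7.00, 65.00).
bottom flange: A = 65 × 22 = 1430.00, centroid at (46.50, 11.00).
top flange: A = 65 × 22 = 1430.00, centroid at (46.50, 119.00).
ΣA = 4680.00 mm², ΣAx̄ = 145730.00 mm³, ΣAȳ = 304200.00 mm³.
x̄ = 145730.00/4680.00 = 31.14 mm; ȳ = 304200.00/4680.00 = 65.00 mm.

x̄ = 31.14 mm, ȳ = 65.00 mm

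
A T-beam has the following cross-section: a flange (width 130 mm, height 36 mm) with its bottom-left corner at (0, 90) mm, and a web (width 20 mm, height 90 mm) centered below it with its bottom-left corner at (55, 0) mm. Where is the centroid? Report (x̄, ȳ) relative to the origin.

web: A = 20 × 90 = 1800.00, centroid at (65.00, 45.00).
flange: A = 130 × 36 = 4680.00, centroid at (65.00, 108.00).
ΣA = 6480.00 mm², ΣAx̄ = 421200.00 mm³, ΣAȳ = 586440.00 mm³.
x̄ = 421200.00/6480.00 = 65.00 mm; ȳ = 586440.00/6480.00 = 90.50 mm.

x̄ = 65.00 mm, ȳ = 90.50 mm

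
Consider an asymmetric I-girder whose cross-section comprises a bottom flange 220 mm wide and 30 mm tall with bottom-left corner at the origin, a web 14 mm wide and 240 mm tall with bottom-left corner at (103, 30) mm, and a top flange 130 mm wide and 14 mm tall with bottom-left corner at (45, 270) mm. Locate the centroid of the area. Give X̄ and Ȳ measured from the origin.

Part | A | x̄ᵢ | ȳᵢ | A·x̄ᵢ | A·ȳᵢ
bottom flange | 6600.00 | 110.00 | 15.00 | 726000.00 | 99000.00
web | 3360.00 | 110.00 | 150.00 | 369600.00 | 504000.00
top flange | 1820.00 | 110.00 | 277.00 | 200200.00 | 504140.00
Σ | 11780.00 |  |  | 1295800.00 | 1107140.00
X̄ = 1295800.00 / 11780.00 = 110.00 mm
Ȳ = 1107140.00 / 11780.00 = 93.98 mm

X̄ = 110.00 mm, Ȳ = 93.98 mm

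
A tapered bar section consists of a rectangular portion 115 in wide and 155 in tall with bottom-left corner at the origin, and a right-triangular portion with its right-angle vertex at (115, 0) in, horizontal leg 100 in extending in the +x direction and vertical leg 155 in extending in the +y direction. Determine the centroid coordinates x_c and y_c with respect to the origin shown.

x_c = 85.03 in, y_c = 69.67 in

rectangular portion: A = 115 × 155 = 17825.00, centroid at (57.50, 77.50).
triangular portion: A = ½·100·155 = 7750.00, centroid at (148.33, 51.67).
ΣA = 25575.00 in²
ΣAx_c = (17825.00)(57.50) + (7750.00)(148.33) = 2174520.83 in³
ΣAy_c = (17825.00)(77.50) + (7750.00)(51.67) = 1781854.17 in³
x_c = 2174520.83 / 25575.00 = 85.03 in
y_c = 1781854.17 / 25575.00 = 69.67 in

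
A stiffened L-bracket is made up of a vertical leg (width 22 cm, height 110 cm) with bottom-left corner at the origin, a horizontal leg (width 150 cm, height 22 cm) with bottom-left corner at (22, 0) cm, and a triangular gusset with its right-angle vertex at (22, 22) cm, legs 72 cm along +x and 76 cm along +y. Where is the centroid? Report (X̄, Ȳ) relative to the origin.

X̄ = 55.89 cm, Ȳ = 35.35 cm

Part | A | x̄ᵢ | ȳᵢ | A·x̄ᵢ | A·ȳᵢ
vertical leg | 2420.00 | 11.00 | 55.00 | 26620.00 | 133100.00
horizontal leg | 3300.00 | 97.00 | 11.00 | 320100.00 | 36300.00
gusset | 2736.00 | 46.00 | 47.33 | 125856.00 | 129504.00
Σ | 8456.00 |  |  | 472576.00 | 298904.00
X̄ = 472576.00 / 8456.00 = 55.89 cm
Ȳ = 298904.00 / 8456.00 = 35.35 cm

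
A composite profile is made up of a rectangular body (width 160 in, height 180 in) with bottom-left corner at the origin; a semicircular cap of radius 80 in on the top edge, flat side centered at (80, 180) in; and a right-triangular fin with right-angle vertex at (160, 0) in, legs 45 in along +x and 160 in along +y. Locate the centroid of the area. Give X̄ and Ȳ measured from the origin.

rectangular body: A = 160 × 180 = 28800.00, centroid at (80.00, 90.00).
semicircular top: A = ½π·80² = 10053.10, centroid at (80.00, 213.95).
triangular fin: A = ½·45·160 = 3600.00, centroid at (175.00, 53.33).
ΣA = 42453.10 in², ΣAX̄ = 3738247.72 in³, ΣAȲ = 4934890.70 in³.
X̄ = 3738247.72/42453.10 = 88.06 in; Ȳ = 4934890.70/42453.10 = 116.24 in.

X̄ = 88.06 in, Ȳ = 116.24 in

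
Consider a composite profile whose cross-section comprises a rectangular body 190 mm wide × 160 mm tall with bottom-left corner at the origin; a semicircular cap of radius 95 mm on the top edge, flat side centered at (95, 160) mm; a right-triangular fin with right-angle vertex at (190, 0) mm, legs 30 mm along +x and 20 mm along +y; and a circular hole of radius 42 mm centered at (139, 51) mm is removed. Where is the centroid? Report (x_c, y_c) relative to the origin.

Part | A | x̄ᵢ | ȳᵢ | A·x̄ᵢ | A·ȳᵢ
rectangular body | 30400.00 | 95.00 | 80.00 | 2888000.00 | 2432000.00
semicircular top | 14176.44 | 95.00 | 200.32 | 1346761.50 | 2839813.23
triangular fin | 300.00 | 200.00 | 6.67 | 60000.00 | 2000.00
hole | -5541.77 | 139.00 | 51.00 | -770305.95 | -282630.24
Σ | 39334.67 |  |  | 3524455.55 | 4991182.99
x_c = 3524455.55 / 39334.67 = 89.60 mm
y_c = 4991182.99 / 39334.67 = 126.89 mm

x_c = 89.60 mm, y_c = 126.89 mm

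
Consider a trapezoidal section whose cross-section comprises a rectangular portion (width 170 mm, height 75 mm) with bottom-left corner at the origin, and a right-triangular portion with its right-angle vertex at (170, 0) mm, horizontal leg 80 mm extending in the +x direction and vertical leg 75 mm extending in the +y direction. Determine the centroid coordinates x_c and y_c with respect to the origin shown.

x_c = 106.27 mm, y_c = 35.12 mm

rectangular portion: A = 170 × 75 = 12750.00, centroid at (85.00, 37.50).
triangular portion: A = ½·80·75 = 3000.00, centroid at (196.67, 25.00).
ΣA = 15750.00 mm²
ΣAx_c = (12750.00)(85.00) + (3000.00)(196.67) = 1673750.00 mm³
ΣAy_c = (12750.00)(37.50) + (3000.00)(25.00) = 553125.00 mm³
x_c = 1673750.00 / 15750.00 = 106.27 mm
y_c = 553125.00 / 15750.00 = 35.12 mm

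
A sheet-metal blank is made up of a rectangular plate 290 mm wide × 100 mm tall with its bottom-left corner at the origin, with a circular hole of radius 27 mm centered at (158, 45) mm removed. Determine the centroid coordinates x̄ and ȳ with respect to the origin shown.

plate: A = 290 × 100 = 29000.00, centroid at (145.00, 50.00).
hole: A = −π·27² = -2290.22, centroid at (158.00, 45.00).
ΣA = 26709.78 mm²
ΣAx̄ = (29000.00)(145.00) + (-2290.22)(158.00) = 3843145.07 mm³
ΣAȳ = (29000.00)(50.00) + (-2290.22)(45.00) = 1346940.05 mm³
x̄ = 3843145.07 / 26709.78 = 143.89 mm
ȳ = 1346940.05 / 26709.78 = 50.43 mm

x̄ = 143.89 mm, ȳ = 50.43 mm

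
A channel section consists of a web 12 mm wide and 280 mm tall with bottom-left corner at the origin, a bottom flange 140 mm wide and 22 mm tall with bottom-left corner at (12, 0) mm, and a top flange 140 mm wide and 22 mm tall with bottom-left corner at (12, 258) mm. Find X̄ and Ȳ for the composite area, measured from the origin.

Part | A | x̄ᵢ | ȳᵢ | A·x̄ᵢ | A·ȳᵢ
web | 3360.00 | 6.00 | 140.00 | 20160.00 | 470400.00
bottom flange | 3080.00 | 82.00 | 11.00 | 252560.00 | 33880.00
top flange | 3080.00 | 82.00 | 269.00 | 252560.00 | 828520.00
Σ | 9520.00 |  |  | 525280.00 | 1332800.00
X̄ = 525280.00 / 9520.00 = 55.18 mm
Ȳ = 1332800.00 / 9520.00 = 140.00 mm

X̄ = 55.18 mm, Ȳ = 140.00 mm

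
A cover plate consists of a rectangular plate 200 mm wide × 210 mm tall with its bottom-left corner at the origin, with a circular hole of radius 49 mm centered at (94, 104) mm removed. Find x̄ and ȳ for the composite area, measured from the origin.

x̄ = 101.31 mm, ȳ = 105.22 mm

plate: A = 200 × 210 = 42000.00, centroid at (100.00, 105.00).
hole: A = −π·49² = -7542.96, centroid at (94.00, 104.00).
ΣA = 34457.04 mm², ΣAx̄ = 3490961.39 mm³, ΣAȳ = 3625531.75 mm³.
x̄ = 3490961.39/34457.04 = 101.31 mm; ȳ = 3625531.75/34457.04 = 105.22 mm.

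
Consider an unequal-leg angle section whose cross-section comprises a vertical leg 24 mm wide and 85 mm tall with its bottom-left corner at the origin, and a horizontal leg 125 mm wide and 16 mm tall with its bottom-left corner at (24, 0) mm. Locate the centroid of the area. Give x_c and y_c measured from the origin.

x_c = 48.88 mm, y_c = 25.42 mm

Part | A | x̄ᵢ | ȳᵢ | A·x̄ᵢ | A·ȳᵢ
vertical leg | 2040.00 | 12.00 | 42.50 | 24480.00 | 86700.00
horizontal leg | 2000.00 | 86.50 | 8.00 | 173000.00 | 16000.00
Σ | 4040.00 |  |  | 197480.00 | 102700.00
x_c = 197480.00 / 4040.00 = 48.88 mm
y_c = 102700.00 / 4040.00 = 25.42 mm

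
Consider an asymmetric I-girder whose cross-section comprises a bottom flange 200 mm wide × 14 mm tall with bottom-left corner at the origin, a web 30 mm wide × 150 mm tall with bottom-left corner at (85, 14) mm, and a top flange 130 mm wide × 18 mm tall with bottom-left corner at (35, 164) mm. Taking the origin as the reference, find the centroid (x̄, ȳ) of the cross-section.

x̄ = 100.00 mm, ȳ = 85.57 mm

bottom flange: A = 200 × 14 = 2800.00, centroid at (100.00, 7.00).
web: A = 30 × 150 = 4500.00, centroid at (100.00, 89.00).
top flange: A = 130 × 18 = 2340.00, centroid at (100.00, 173.00).
ΣA = 9640.00 mm²
ΣAx̄ = (2800.00)(100.00) + (4500.00)(100.00) + (2340.00)(100.00) = 964000.00 mm³
ΣAȳ = (2800.00)(7.00) + (4500.00)(89.00) + (2340.00)(173.00) = 824920.00 mm³
x̄ = 964000.00 / 9640.00 = 100.00 mm
ȳ = 824920.00 / 9640.00 = 85.57 mm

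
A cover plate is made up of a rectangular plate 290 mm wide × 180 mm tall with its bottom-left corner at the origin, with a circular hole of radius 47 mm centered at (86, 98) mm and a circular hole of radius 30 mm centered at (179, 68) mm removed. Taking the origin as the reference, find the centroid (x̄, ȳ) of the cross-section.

plate: A = 290 × 180 = 52200.00, centroid at (145.00, 90.00).
hole 1: A = −π·47² = -6939.78, centroid at (86.00, 98.00).
hole 2: A = −π·30² = -2827.43, centroid at (179.00, 68.00).
ΣA = 42432.79 mm², ΣAx̄ = 6466068.50 mm³, ΣAȳ = 3825636.27 mm³.
x̄ = 6466068.50/42432.79 = 152.38 mm; ȳ = 3825636.27/42432.79 = 90.16 mm.

x̄ = 152.38 mm, ȳ = 90.16 mm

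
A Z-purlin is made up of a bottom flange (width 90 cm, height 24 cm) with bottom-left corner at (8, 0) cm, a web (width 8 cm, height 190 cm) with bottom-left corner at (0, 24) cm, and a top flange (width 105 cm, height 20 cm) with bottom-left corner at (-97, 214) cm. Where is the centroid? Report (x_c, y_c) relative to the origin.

x_c = 4.69 cm, y_c = 117.16 cm

bottom flange: A = 90 × 24 = 2160.00, centroid at (53.00, 12.00).
web: A = 8 × 190 = 1520.00, centroid at (4.00, 119.00).
top flange: A = 105 × 20 = 2100.00, centroid at (-44.50, 224.00).
ΣA = 5780.00 cm², ΣAx_c = 27110.00 cm³, ΣAy_c = 677200.00 cm³.
x_c = 27110.00/5780.00 = 4.69 cm; y_c = 677200.00/5780.00 = 117.16 cm.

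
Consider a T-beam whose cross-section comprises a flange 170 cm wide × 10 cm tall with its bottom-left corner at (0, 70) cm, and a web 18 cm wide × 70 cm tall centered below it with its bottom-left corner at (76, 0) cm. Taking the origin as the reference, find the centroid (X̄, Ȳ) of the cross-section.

X̄ = 85.00 cm, Ȳ = 57.97 cm

web: A = 18 × 70 = 1260.00, centroid at (85.00, 35.00).
flange: A = 170 × 10 = 1700.00, centroid at (85.00, 75.00).
ΣA = 2960.00 cm²
ΣAX̄ = (1260.00)(85.00) + (1700.00)(85.00) = 251600.00 cm³
ΣAȲ = (1260.00)(35.00) + (1700.00)(75.00) = 171600.00 cm³
X̄ = 251600.00 / 2960.00 = 85.00 cm
Ȳ = 171600.00 / 2960.00 = 57.97 cm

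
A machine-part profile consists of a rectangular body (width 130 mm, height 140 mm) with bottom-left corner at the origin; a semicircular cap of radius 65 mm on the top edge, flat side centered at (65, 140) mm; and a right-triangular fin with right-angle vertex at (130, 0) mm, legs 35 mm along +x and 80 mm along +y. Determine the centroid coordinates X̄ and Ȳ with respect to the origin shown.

X̄ = 69.09 mm, Ȳ = 92.37 mm

Part | A | x̄ᵢ | ȳᵢ | A·x̄ᵢ | A·ȳᵢ
rectangular body | 18200.00 | 65.00 | 70.00 | 1183000.00 | 1274000.00
semicircular top | 6636.61 | 65.00 | 167.59 | 431379.94 | 1112209.36
triangular fin | 1400.00 | 141.67 | 26.67 | 198333.33 | 37333.33
Σ | 26236.61 |  |  | 1812713.27 | 2423542.69
X̄ = 1812713.27 / 26236.61 = 69.09 mm
Ȳ = 2423542.69 / 26236.61 = 92.37 mm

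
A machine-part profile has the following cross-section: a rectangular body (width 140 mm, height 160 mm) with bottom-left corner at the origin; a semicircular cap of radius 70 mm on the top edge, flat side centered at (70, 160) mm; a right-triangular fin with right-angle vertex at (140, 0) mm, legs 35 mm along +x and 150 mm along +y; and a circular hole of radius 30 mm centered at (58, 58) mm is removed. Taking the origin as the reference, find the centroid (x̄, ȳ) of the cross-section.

rectangular body: A = 140 × 160 = 22400.00, centroid at (70.00, 80.00).
semicircular top: A = ½π·70² = 7696.90, centroid at (70.00, 189.71).
triangular fin: A = ½·35·150 = 2625.00, centroid at (151.67, 50.00).
hole: A = −π·30² = -2827.43, centroid at (58.00, 58.00).
ΣA = 29894.47 mm²
ΣAx̄ = (22400.00)(70.00) + (7696.90)(70.00) + (2625.00)(151.67) + (-2827.43)(58.00) = 2340917.00 mm³
ΣAȳ = (22400.00)(80.00) + (7696.90)(189.71) + (2625.00)(50.00) + (-2827.43)(58.00) = 3219429.85 mm³
x̄ = 2340917.00 / 29894.47 = 78.31 mm
ȳ = 3219429.85 / 29894.47 = 107.69 mm

x̄ = 78.31 mm, ȳ = 107.69 mm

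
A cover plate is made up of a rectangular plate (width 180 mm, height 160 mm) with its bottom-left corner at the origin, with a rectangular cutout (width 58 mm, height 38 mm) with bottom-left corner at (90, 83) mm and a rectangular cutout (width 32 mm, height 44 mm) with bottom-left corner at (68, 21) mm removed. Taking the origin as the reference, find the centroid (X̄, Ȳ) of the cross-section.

Part | A | x̄ᵢ | ȳᵢ | A·x̄ᵢ | A·ȳᵢ
plate | 28800.00 | 90.00 | 80.00 | 2592000.00 | 2304000.00
hole 1 | -2204.00 | 119.00 | 102.00 | -262276.00 | -224808.00
hole 2 | -1408.00 | 84.00 | 43.00 | -118272.00 | -60544.00
Σ | 25188.00 |  |  | 2211452.00 | 2018648.00
X̄ = 2211452.00 / 25188.00 = 87.80 mm
Ȳ = 2018648.00 / 25188.00 = 80.14 mm

X̄ = 87.80 mm, Ȳ = 80.14 mm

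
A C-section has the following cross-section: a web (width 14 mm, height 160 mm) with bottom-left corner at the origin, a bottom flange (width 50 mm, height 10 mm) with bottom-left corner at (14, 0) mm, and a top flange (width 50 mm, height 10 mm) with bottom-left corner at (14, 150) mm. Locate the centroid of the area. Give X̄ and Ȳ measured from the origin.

web: A = 14 × 160 = 2240.00, centroid at (7.00, 80.00).
bottom flange: A = 50 × 10 = 500.00, centroid at (39.00, 5.00).
top flange: A = 50 × 10 = 500.00, centroid at (39.00, 155.00).
ΣA = 3240.00 mm², ΣAX̄ = 54680.00 mm³, ΣAȲ = 259200.00 mm³.
X̄ = 54680.00/3240.00 = 16.88 mm; Ȳ = 259200.00/3240.00 = 80.00 mm.

X̄ = 16.88 mm, Ȳ = 80.00 mm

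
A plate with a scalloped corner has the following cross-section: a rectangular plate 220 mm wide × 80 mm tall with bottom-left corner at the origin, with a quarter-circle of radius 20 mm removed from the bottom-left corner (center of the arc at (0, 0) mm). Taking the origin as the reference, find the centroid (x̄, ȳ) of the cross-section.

x̄ = 111.84 mm, ȳ = 40.57 mm

plate: A = 220 × 80 = 17600.00, centroid at (110.00, 40.00).
removed quarter-circle: A = −¼π·20² = -314.16, centroid at (8.49, 8.49).
ΣA = 17285.84 mm², ΣAx̄ = 1933333.33 mm³, ΣAȳ = 701333.33 mm³.
x̄ = 1933333.33/17285.84 = 111.84 mm; ȳ = 701333.33/17285.84 = 40.57 mm.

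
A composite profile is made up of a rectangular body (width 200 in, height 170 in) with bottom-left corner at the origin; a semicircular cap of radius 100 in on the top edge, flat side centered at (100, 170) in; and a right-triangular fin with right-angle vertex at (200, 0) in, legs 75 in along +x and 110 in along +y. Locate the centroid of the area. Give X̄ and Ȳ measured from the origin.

X̄ = 109.58 in, Ȳ = 118.48 in

rectangular body: A = 200 × 170 = 34000.00, centroid at (100.00, 85.00).
semicircular top: A = ½π·100² = 15707.96, centroid at (100.00, 212.44).
triangular fin: A = ½·75·110 = 4125.00, centroid at (225.00, 36.67).
ΣA = 53832.96 in², ΣAX̄ = 5898921.33 in³, ΣAȲ = 6378270.42 in³.
X̄ = 5898921.33/53832.96 = 109.58 in; Ȳ = 6378270.42/53832.96 = 118.48 in.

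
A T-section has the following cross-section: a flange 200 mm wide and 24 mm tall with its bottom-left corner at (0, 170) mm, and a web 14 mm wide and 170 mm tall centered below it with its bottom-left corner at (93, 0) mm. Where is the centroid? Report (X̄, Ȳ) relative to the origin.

X̄ = 100.00 mm, Ȳ = 149.85 mm

web: A = 14 × 170 = 2380.00, centroid at (100.00, 85.00).
flange: A = 200 × 24 = 4800.00, centroid at (100.00, 182.00).
ΣA = 7180.00 mm²
ΣAX̄ = (2380.00)(100.00) + (4800.00)(100.00) = 718000.00 mm³
ΣAȲ = (2380.00)(85.00) + (4800.00)(182.00) = 1075900.00 mm³
X̄ = 718000.00 / 7180.00 = 100.00 mm
Ȳ = 1075900.00 / 7180.00 = 149.85 mm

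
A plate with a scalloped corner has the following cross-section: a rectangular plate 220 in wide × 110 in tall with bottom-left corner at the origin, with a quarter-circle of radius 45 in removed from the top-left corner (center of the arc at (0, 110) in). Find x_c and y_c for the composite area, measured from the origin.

Part | A | x̄ᵢ | ȳᵢ | A·x̄ᵢ | A·ȳᵢ
plate | 24200.00 | 110.00 | 55.00 | 2662000.00 | 1331000.00
removed quarter-circle | -1590.43 | 19.10 | 90.90 | -30375.00 | -144572.44
Σ | 22609.57 |  |  | 2631625.00 | 1186427.56
x_c = 2631625.00 / 22609.57 = 116.39 in
y_c = 1186427.56 / 22609.57 = 52.47 in

x_c = 116.39 in, y_c = 52.47 in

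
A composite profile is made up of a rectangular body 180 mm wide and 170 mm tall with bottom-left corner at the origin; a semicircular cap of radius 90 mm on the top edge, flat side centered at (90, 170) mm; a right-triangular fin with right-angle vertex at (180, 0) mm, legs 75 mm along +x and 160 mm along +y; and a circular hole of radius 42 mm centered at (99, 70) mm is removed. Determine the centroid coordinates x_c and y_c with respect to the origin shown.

x_c = 104.62 mm, y_c = 118.36 mm

Part | A | x̄ᵢ | ȳᵢ | A·x̄ᵢ | A·ȳᵢ
rectangular body | 30600.00 | 90.00 | 85.00 | 2754000.00 | 2601000.00
semicircular top | 12723.45 | 90.00 | 208.20 | 1145110.52 | 2648986.54
triangular fin | 6000.00 | 205.00 | 53.33 | 1230000.00 | 320000.00
hole | -5541.77 | 99.00 | 70.00 | -548635.17 | -387923.86
Σ | 43781.68 |  |  | 4580475.35 | 5182062.68
x_c = 4580475.35 / 43781.68 = 104.62 mm
y_c = 5182062.68 / 43781.68 = 118.36 mm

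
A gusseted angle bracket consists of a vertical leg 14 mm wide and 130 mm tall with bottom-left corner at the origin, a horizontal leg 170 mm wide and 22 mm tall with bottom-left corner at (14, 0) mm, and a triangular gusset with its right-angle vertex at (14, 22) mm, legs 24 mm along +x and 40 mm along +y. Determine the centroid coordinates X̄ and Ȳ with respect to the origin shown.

vertical leg: A = 14 × 130 = 1820.00, centroid at (7.00, 65.00).
horizontal leg: A = 170 × 22 = 3740.00, centroid at (99.00, 11.00).
gusset: A = ½·24·40 = 480.00, centroid at (22.00, 35.33).
ΣA = 6040.00 mm², ΣAX̄ = 393560.00 mm³, ΣAȲ = 176400.00 mm³.
X̄ = 393560.00/6040.00 = 65.16 mm; Ȳ = 176400.00/6040.00 = 29.21 mm.

X̄ = 65.16 mm, Ȳ = 29.21 mm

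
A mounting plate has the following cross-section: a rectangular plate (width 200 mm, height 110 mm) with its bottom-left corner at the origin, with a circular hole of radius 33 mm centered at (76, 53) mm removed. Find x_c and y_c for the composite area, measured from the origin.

plate: A = 200 × 110 = 22000.00, centroid at (100.00, 55.00).
hole: A = −π·33² = -3421.19, centroid at (76.00, 53.00).
ΣA = 18578.81 mm²
ΣAx_c = (22000.00)(100.00) + (-3421.19)(76.00) = 1939989.23 mm³
ΣAy_c = (22000.00)(55.00) + (-3421.19)(53.00) = 1028676.70 mm³
x_c = 1939989.23 / 18578.81 = 104.42 mm
y_c = 1028676.70 / 18578.81 = 55.37 mm

x_c = 104.42 mm, y_c = 55.37 mm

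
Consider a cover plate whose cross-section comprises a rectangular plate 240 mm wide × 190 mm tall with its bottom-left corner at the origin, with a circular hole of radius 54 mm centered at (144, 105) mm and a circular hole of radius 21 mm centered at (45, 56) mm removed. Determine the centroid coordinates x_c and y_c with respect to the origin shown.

plate: A = 240 × 190 = 45600.00, centroid at (120.00, 95.00).
hole 1: A = −π·54² = -9160.88, centroid at (144.00, 105.00).
hole 2: A = −π·21² = -1385.44, centroid at (45.00, 56.00).
ΣA = 35053.67 mm²
ΣAx_c = (45600.00)(120.00) + (-9160.88)(144.00) + (-1385.44)(45.00) = 4090487.77 mm³
ΣAy_c = (45600.00)(95.00) + (-9160.88)(105.00) + (-1385.44)(56.00) = 3292522.39 mm³
x_c = 4090487.77 / 35053.67 = 116.69 mm
y_c = 3292522.39 / 35053.67 = 93.93 mm

x_c = 116.69 mm, y_c = 93.93 mm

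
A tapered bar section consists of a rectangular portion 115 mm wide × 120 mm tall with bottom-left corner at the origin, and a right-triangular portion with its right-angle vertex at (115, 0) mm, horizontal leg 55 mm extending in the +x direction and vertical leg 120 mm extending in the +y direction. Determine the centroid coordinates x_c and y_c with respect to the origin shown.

x_c = 72.13 mm, y_c = 56.14 mm

Part | A | x̄ᵢ | ȳᵢ | A·x̄ᵢ | A·ȳᵢ
rectangular portion | 13800.00 | 57.50 | 60.00 | 793500.00 | 828000.00
triangular portion | 3300.00 | 133.33 | 40.00 | 440000.00 | 132000.00
Σ | 17100.00 |  |  | 1233500.00 | 960000.00
x_c = 1233500.00 / 17100.00 = 72.13 mm
y_c = 960000.00 / 17100.00 = 56.14 mm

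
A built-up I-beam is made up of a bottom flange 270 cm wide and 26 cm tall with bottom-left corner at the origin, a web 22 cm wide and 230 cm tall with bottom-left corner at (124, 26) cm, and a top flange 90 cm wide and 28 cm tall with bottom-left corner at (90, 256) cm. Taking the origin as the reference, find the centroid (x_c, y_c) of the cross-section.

x_c = 135.00 cm, y_c = 101.72 cm

bottom flange: A = 270 × 26 = 7020.00, centroid at (135.00, 13.00).
web: A = 22 × 230 = 5060.00, centroid at (135.00, 141.00).
top flange: A = 90 × 28 = 2520.00, centroid at (135.00, 270.00).
ΣA = 14600.00 cm²
ΣAx_c = (7020.00)(135.00) + (5060.00)(135.00) + (2520.00)(135.00) = 1971000.00 cm³
ΣAy_c = (7020.00)(13.00) + (5060.00)(141.00) + (2520.00)(270.00) = 1485120.00 cm³
x_c = 1971000.00 / 14600.00 = 135.00 cm
y_c = 1485120.00 / 14600.00 = 101.72 cm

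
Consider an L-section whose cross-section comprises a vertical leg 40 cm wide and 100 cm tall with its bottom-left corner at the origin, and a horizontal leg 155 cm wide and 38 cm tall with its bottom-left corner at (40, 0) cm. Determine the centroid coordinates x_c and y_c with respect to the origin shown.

x_c = 78.07 cm, y_c = 31.54 cm

Part | A | x̄ᵢ | ȳᵢ | A·x̄ᵢ | A·ȳᵢ
vertical leg | 4000.00 | 20.00 | 50.00 | 80000.00 | 200000.00
horizontal leg | 5890.00 | 117.50 | 19.00 | 692075.00 | 111910.00
Σ | 9890.00 |  |  | 772075.00 | 311910.00
x_c = 772075.00 / 9890.00 = 78.07 cm
y_c = 311910.00 / 9890.00 = 31.54 cm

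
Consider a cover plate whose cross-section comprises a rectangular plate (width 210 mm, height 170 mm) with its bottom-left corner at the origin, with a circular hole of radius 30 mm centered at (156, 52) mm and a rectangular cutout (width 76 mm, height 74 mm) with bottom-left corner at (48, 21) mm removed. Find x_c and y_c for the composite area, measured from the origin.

plate: A = 210 × 170 = 35700.00, centroid at (105.00, 85.00).
hole 1: A = −π·30² = -2827.43, centroid at (156.00, 52.00).
hole 2: A = −(76 × 74) = -5624.00, centroid at (86.00, 58.00).
ΣA = 27248.57 mm²
ΣAx_c = (35700.00)(105.00) + (-2827.43)(156.00) + (-5624.00)(86.00) = 2823756.39 mm³
ΣAy_c = (35700.00)(85.00) + (-2827.43)(52.00) + (-5624.00)(58.00) = 2561281.46 mm³
x_c = 2823756.39 / 27248.57 = 103.63 mm
y_c = 2561281.46 / 27248.57 = 94.00 mm

x_c = 103.63 mm, y_c = 94.00 mm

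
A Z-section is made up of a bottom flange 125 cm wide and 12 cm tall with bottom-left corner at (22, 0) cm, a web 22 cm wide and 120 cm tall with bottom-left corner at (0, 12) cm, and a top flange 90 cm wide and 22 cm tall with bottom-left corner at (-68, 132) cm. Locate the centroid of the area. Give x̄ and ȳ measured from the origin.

Part | A | x̄ᵢ | ȳᵢ | A·x̄ᵢ | A·ȳᵢ
bottom flange | 1500.00 | 84.50 | 6.00 | 126750.00 | 9000.00
web | 2640.00 | 11.00 | 72.00 | 29040.00 | 190080.00
top flange | 1980.00 | -23.00 | 143.00 | -45540.00 | 283140.00
Σ | 6120.00 |  |  | 110250.00 | 482220.00
x̄ = 110250.00 / 6120.00 = 18.01 cm
ȳ = 482220.00 / 6120.00 = 78.79 cm

x̄ = 18.01 cm, ȳ = 78.79 cm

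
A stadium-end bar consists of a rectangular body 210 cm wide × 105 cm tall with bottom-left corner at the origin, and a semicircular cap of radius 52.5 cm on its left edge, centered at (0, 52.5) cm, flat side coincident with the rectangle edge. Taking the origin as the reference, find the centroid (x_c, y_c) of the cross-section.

x_c = 84.11 cm, y_c = 52.50 cm

rectangular body: A = 210 × 105 = 22050.00, centroid at (105.00, 52.50).
semicircular end: A = ½π·52.5² = 4329.51, centroid at (-22.28, 52.50).
ΣA = 26379.51 cm²
ΣAx_c = (22050.00)(105.00) + (4329.51)(-22.28) = 2218781.25 cm³
ΣAy_c = (22050.00)(52.50) + (4329.51)(52.50) = 1384924.14 cm³
x_c = 2218781.25 / 26379.51 = 84.11 cm
y_c = 1384924.14 / 26379.51 = 52.50 cm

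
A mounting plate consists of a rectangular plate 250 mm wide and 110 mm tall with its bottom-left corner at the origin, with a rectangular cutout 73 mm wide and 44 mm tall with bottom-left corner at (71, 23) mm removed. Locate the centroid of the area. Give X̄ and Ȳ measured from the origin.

plate: A = 250 × 110 = 27500.00, centroid at (125.00, 55.00).
hole: A = −(73 × 44) = -3212.00, centroid at (107.50, 45.00).
ΣA = 24288.00 mm², ΣAX̄ = 3092210.00 mm³, ΣAȲ = 1367960.00 mm³.
X̄ = 3092210.00/24288.00 = 127.31 mm; Ȳ = 1367960.00/24288.00 = 56.32 mm.

X̄ = 127.31 mm, Ȳ = 56.32 mm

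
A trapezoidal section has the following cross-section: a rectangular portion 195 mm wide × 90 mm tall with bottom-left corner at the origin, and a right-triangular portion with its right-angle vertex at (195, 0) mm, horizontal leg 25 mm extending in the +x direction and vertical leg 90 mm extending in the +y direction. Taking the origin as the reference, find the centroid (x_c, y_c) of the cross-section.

x_c = 103.88 mm, y_c = 44.10 mm

rectangular portion: A = 195 × 90 = 17550.00, centroid at (97.50, 45.00).
triangular portion: A = ½·25·90 = 1125.00, centroid at (203.33, 30.00).
ΣA = 18675.00 mm²
ΣAx_c = (17550.00)(97.50) + (1125.00)(203.33) = 1939875.00 mm³
ΣAy_c = (17550.00)(45.00) + (1125.00)(30.00) = 823500.00 mm³
x_c = 1939875.00 / 18675.00 = 103.88 mm
y_c = 823500.00 / 18675.00 = 44.10 mm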